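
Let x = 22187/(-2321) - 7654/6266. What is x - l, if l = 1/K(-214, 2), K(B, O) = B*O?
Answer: -3049591361/282934964 ≈ -10.778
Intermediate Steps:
x = -7126758/661063 (x = 22187*(-1/2321) - 7654*1/6266 = -2017/211 - 3827/3133 = -7126758/661063 ≈ -10.781)
l = -1/428 (l = 1/(-214*2) = 1/(-428) = -1/428 ≈ -0.0023364)
x - l = -7126758/661063 - 1*(-1/428) = -7126758/661063 + 1/428 = -3049591361/282934964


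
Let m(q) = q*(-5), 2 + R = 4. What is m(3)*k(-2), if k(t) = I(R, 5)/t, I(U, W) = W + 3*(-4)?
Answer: -105/2 ≈ -52.500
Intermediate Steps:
R = 2 (R = -2 + 4 = 2)
I(U, W) = -12 + W (I(U, W) = W - 12 = -12 + W)
k(t) = -7/t (k(t) = (-12 + 5)/t = -7/t)
m(q) = -5*q
m(3)*k(-2) = (-5*3)*(-7/(-2)) = -(-105)*(-1)/2 = -15*7/2 = -105/2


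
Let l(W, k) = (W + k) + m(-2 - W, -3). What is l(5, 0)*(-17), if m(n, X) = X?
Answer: -34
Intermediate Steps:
l(W, k) = -3 + W + k (l(W, k) = (W + k) - 3 = -3 + W + k)
l(5, 0)*(-17) = (-3 + 5 + 0)*(-17) = 2*(-17) = -34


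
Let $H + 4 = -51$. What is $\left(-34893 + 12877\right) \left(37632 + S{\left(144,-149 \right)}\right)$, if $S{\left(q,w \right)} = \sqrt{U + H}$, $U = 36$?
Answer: $-828506112 - 22016 i \sqrt{19} \approx -8.2851 \cdot 10^{8} - 95966.0 i$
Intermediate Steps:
$H = -55$ ($H = -4 - 51 = -55$)
$S{\left(q,w \right)} = i \sqrt{19}$ ($S{\left(q,w \right)} = \sqrt{36 - 55} = \sqrt{-19} = i \sqrt{19}$)
$\left(-34893 + 12877\right) \left(37632 + S{\left(144,-149 \right)}\right) = \left(-34893 + 12877\right) \left(37632 + i \sqrt{19}\right) = - 22016 \left(37632 + i \sqrt{19}\right) = -828506112 - 22016 i \sqrt{19}$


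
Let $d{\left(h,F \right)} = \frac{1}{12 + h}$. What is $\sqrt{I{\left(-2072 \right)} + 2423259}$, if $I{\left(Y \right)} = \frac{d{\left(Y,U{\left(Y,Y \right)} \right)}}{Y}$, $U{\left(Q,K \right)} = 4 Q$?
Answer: $\frac{\sqrt{2759267429936604370}}{1067080} \approx 1556.7$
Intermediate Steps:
$I{\left(Y \right)} = \frac{1}{Y \left(12 + Y\right)}$ ($I{\left(Y \right)} = \frac{1}{\left(12 + Y\right) Y} = \frac{1}{Y \left(12 + Y\right)}$)
$\sqrt{I{\left(-2072 \right)} + 2423259} = \sqrt{\frac{1}{\left(-2072\right) \left(12 - 2072\right)} + 2423259} = \sqrt{- \frac{1}{2072 \left(-2060\right)} + 2423259} = \sqrt{\left(- \frac{1}{2072}\right) \left(- \frac{1}{2060}\right) + 2423259} = \sqrt{\frac{1}{4268320} + 2423259} = \sqrt{\frac{10343244854881}{4268320}} = \frac{\sqrt{2759267429936604370}}{1067080}$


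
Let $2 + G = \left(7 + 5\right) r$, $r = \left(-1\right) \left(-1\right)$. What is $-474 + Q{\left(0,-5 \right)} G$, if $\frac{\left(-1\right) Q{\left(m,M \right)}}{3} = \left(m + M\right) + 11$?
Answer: $-654$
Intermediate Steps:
$Q{\left(m,M \right)} = -33 - 3 M - 3 m$ ($Q{\left(m,M \right)} = - 3 \left(\left(m + M\right) + 11\right) = - 3 \left(\left(M + m\right) + 11\right) = - 3 \left(11 + M + m\right) = -33 - 3 M - 3 m$)
$r = 1$
$G = 10$ ($G = -2 + \left(7 + 5\right) 1 = -2 + 12 \cdot 1 = -2 + 12 = 10$)
$-474 + Q{\left(0,-5 \right)} G = -474 + \left(-33 - -15 - 0\right) 10 = -474 + \left(-33 + 15 + 0\right) 10 = -474 - 180 = -654$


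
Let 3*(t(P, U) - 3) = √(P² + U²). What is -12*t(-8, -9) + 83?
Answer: 47 - 4*√145 ≈ -1.1664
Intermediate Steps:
t(P, U) = 3 + √(P² + U²)/3
-12*t(-8, -9) + 83 = -12*(3 + √((-8)² + (-9)²)/3) + 83 = -12*(3 + √(64 + 81)/3) + 83 = -12*(3 + √145/3) + 83 = (-36 - 4*√145) + 83 = 47 - 4*√145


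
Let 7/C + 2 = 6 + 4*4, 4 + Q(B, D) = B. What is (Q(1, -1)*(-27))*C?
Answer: 567/20 ≈ 28.350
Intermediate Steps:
Q(B, D) = -4 + B
C = 7/20 (C = 7/(-2 + (6 + 4*4)) = 7/(-2 + (6 + 16)) = 7/(-2 + 22) = 7/20 ≈ 0.35000)
(Q(1, -1)*(-27))*C = ((-4 + 1)*(-27))*(7/20) = -3*(-27)*(7/20) = 81*(7/20) = 567/20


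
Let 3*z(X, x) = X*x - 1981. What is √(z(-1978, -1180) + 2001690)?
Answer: √2779043 ≈ 1667.0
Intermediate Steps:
z(X, x) = -1981/3 + X*x/3 (z(X, x) = (X*x - 1981)/3 = (-1981 + X*x)/3 = -1981/3 + X*x/3)
√(z(-1978, -1180) + 2001690) = √((-1981/3 + (⅓)*(-1978)*(-1180)) + 2001690) = √((-1981/3 + 2334040/3) + 2001690) = √(777353 + 2001690) = √2779043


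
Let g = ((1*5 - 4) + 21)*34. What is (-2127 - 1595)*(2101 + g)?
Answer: -10603978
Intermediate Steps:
g = 748 (g = ((5 - 4) + 21)*34 = (1 + 21)*34 = 22*34 = 748)
(-2127 - 1595)*(2101 + g) = (-2127 - 1595)*(2101 + 748) = -3722*2849 = -10603978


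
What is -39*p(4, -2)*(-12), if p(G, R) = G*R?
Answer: -3744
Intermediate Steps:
-39*p(4, -2)*(-12) = -156*(-2)*(-12) = -39*(-8)*(-12) = 312*(-12) = -3744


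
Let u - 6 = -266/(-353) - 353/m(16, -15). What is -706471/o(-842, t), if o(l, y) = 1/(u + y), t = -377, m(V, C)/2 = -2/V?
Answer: -259796939069/353 ≈ -7.3597e+8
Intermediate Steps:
m(V, C) = -4/V (m(V, C) = 2*(-2/V) = -4/V)
u = 500820/353 (u = 6 + (-266/(-353) - 353/((-4/16))) = 6 + (-266*(-1/353) - 353/((-4*1/16))) = 6 + (266/353 - 353/(-¼)) = 6 + (266/353 - 353*(-4)) = 6 + (266/353 + 1412) = 6 + 498702/353 = 500820/353 ≈ 1418.8)
o(l, y) = 1/(500820/353 + y)
-706471/o(-842, t) = -706471/(353/(500820 + 353*(-377))) = -706471/(353/(500820 - 133081)) = -706471/(353/367739) = -706471/(353*(1/367739)) = -706471/353/367739 = -706471*367739/353 = -259796939069/353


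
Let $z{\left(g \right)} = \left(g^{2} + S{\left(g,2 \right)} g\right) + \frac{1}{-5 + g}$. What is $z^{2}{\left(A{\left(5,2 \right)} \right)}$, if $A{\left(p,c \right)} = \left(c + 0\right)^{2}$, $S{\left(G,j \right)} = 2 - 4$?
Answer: $49$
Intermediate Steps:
$S{\left(G,j \right)} = -2$ ($S{\left(G,j \right)} = 2 - 4 = -2$)
$A{\left(p,c \right)} = c^{2}$
$z{\left(g \right)} = g^{2} + \frac{1}{-5 + g} - 2 g$ ($z{\left(g \right)} = \left(g^{2} - 2 g\right) + \frac{1}{-5 + g} = g^{2} + \frac{1}{-5 + g} - 2 g$)
$z^{2}{\left(A{\left(5,2 \right)} \right)} = \left(\frac{1 + \left(2^{2}\right)^{3} - 7 \left(2^{2}\right)^{2} + 10 \cdot 2^{2}}{-5 + 2^{2}}\right)^{2} = \left(\frac{1 + 4^{3} - 7 \cdot 4^{2} + 10 \cdot 4}{-5 + 4}\right)^{2} = \left(\frac{1 + 64 - 112 + 40}{-1}\right)^{2} = \left(- (1 + 64 - 112 + 40)\right)^{2} = \left(\left(-1\right) \left(-7\right)\right)^{2} = 7^{2} = 49$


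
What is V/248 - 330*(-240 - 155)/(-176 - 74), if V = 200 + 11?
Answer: -645481/1240 ≈ -520.55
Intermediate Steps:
V = 211
V/248 - 330*(-240 - 155)/(-176 - 74) = 211/248 - 330*(-240 - 155)/(-176 - 74) = 211*(1/248) - 330/((-250/(-395))) = 211/248 - 330/((-250*(-1/395))) = 211/248 - 330/50/79 = 211/248 - 330*79/50 = 211/248 - 2607/5 = -645481/1240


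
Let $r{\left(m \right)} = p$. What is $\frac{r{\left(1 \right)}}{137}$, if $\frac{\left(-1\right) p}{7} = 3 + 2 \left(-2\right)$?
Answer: $\frac{7}{137} \approx 0.051095$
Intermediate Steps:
$p = 7$ ($p = - 7 \left(3 + 2 \left(-2\right)\right) = - 7 \left(3 - 4\right) = \left(-7\right) \left(-1\right) = 7$)
$r{\left(m \right)} = 7$
$\frac{r{\left(1 \right)}}{137} = \frac{7}{137}$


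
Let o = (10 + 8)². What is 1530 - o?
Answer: 1206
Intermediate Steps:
o = 324 (o = 18² = 324)
1530 - o = 1530 - 1*324 = 1530 - 324 = 1206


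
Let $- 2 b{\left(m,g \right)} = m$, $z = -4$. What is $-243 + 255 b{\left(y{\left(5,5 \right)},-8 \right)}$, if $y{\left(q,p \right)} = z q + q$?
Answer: $\frac{3339}{2} \approx 1669.5$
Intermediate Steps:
$y{\left(q,p \right)} = - 3 q$ ($y{\left(q,p \right)} = - 4 q + q = - 3 q$)
$b{\left(m,g \right)} = - \frac{m}{2}$
$-243 + 255 b{\left(y{\left(5,5 \right)},-8 \right)} = -243 + 255 \left(- \frac{\left(-3\right) 5}{2}\right) = -243 + 255 \left(\left(- \frac{1}{2}\right) \left(-15\right)\right) = -243 + 255 \cdot \frac{15}{2} = -243 + \frac{3825}{2} = \frac{3339}{2}$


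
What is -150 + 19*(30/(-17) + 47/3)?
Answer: 5821/51 ≈ 114.14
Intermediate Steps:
-150 + 19*(30/(-17) + 47/3) = -150 + 19*(30*(-1/17) + 47*(1/3)) = -150 + 19*(-30/17 + 47/3) = -150 + 19*(709/51) = -150 + 13471/51 = 5821/51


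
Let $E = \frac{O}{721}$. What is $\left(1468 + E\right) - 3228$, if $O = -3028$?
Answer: $- \frac{1271988}{721} \approx -1764.2$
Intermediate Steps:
$E = - \frac{3028}{721} \approx -4.1997$
$\left(1468 + E\right) - 3228 = \left(1468 - \frac{3028}{721}\right) - 3228 = \frac{1055400}{721} - 3228 = - \frac{1271988}{721}$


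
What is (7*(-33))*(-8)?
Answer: 1848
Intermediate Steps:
(7*(-33))*(-8) = -231*(-8) = 1848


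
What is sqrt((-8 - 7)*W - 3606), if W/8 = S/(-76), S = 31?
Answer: 32*I*sqrt(1254)/19 ≈ 59.641*I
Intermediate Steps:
W = -62/19 (W = 8*(31/(-76)) = 8*(31*(-1/76)) = 8*(-31/76) = -62/19 ≈ -3.2632)
sqrt((-8 - 7)*W - 3606) = sqrt((-8 - 7)*(-62/19) - 3606) = sqrt(-15*(-62/19) - 3606) = sqrt(930/19 - 3606) = sqrt(-67584/19) = 32*I*sqrt(1254)/19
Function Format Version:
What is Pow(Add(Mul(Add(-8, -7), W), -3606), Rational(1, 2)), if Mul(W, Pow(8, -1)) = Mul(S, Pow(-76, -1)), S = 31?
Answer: Mul(Rational(32, 19), I, Pow(1254, Rational(1, 2))) ≈ Mul(59.641, I)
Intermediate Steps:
W = Rational(-62, 19) (W = Mul(8, Mul(31, Pow(-76, -1))) = Mul(8, Mul(31, Rational(-1, 76))) = Mul(8, Rational(-31, 76)) = Rational(-62, 19) ≈ -3.2632)
Pow(Add(Mul(Add(-8, -7), W), -3606), Rational(1, 2)) = Pow(Add(Mul(Add(-8, -7), Rational(-62, 19)), -3606), Rational(1, 2)) = Pow(Add(Mul(-15, Rational(-62, 19)), -3606), Rational(1, 2)) = Pow(Add(Rational(930, 19), -3606), Rational(1, 2)) = Pow(Rational(-67584, 19), Rational(1, 2)) = Mul(Rational(32, 19), I, Pow(1254, Rational(1, 2)))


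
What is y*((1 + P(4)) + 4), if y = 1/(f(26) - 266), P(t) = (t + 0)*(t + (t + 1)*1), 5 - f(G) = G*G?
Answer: -41/937 ≈ -0.043757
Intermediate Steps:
f(G) = 5 - G**2 (f(G) = 5 - G*G = 5 - G**2)
P(t) = t*(1 + 2*t) (P(t) = t*(t + (1 + t)*1) = t*(t + (1 + t)) = t*(1 + 2*t))
y = -1/937 (y = 1/((5 - 1*26**2) - 266) = 1/((5 - 1*676) - 266) = 1/((5 - 676) - 266) = 1/(-671 - 266) = 1/(-937) = -1/937 ≈ -0.0010672)
y*((1 + P(4)) + 4) = -((1 + 4*(1 + 2*4)) + 4)/937 = -((1 + 4*(1 + 8)) + 4)/937 = -((1 + 4*9) + 4)/937 = -((1 + 36) + 4)/937 = -(37 + 4)/937 = -1/937*41 = -41/937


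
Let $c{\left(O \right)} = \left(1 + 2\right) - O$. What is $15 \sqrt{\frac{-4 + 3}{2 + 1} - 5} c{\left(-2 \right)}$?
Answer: $100 i \sqrt{3} \approx 173.21 i$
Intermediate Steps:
$c{\left(O \right)} = 3 - O$
$15 \sqrt{\frac{-4 + 3}{2 + 1} - 5} c{\left(-2 \right)} = 15 \sqrt{\frac{-4 + 3}{2 + 1} - 5} \left(3 - -2\right) = 15 \sqrt{- \frac{1}{3} - 5} \left(3 + 2\right) = 15 \sqrt{\left(-1\right) \frac{1}{3} - 5} \cdot 5 = 15 \sqrt{- \frac{1}{3} - 5} \cdot 5 = 15 \sqrt{- \frac{16}{3}} \cdot 5 = 15 \frac{4 i \sqrt{3}}{3} \cdot 5 = 20 i \sqrt{3} \cdot 5 = 100 i \sqrt{3}$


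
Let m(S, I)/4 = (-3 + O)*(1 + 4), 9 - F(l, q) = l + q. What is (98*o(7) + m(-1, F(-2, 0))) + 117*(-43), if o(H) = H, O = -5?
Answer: -4505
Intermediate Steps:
F(l, q) = 9 - l - q (F(l, q) = 9 - (l + q) = 9 + (-l - q) = 9 - l - q)
m(S, I) = -160 (m(S, I) = 4*((-3 - 5)*(1 + 4)) = 4*(-8*5) = 4*(-40) = -160)
(98*o(7) + m(-1, F(-2, 0))) + 117*(-43) = (98*7 - 160) + 117*(-43) = (686 - 160) - 5031 = 526 - 5031 = -4505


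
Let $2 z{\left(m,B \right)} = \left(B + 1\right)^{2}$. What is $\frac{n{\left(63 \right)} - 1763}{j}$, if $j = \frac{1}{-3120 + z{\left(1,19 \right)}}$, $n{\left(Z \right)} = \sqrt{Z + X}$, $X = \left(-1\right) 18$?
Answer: $5147960 - 8760 \sqrt{5} \approx 5.1284 \cdot 10^{6}$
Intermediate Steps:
$X = -18$
$n{\left(Z \right)} = \sqrt{-18 + Z}$ ($n{\left(Z \right)} = \sqrt{Z - 18} = \sqrt{-18 + Z}$)
$z{\left(m,B \right)} = \frac{\left(1 + B\right)^{2}}{2}$ ($z{\left(m,B \right)} = \frac{\left(B + 1\right)^{2}}{2} = \frac{\left(1 + B\right)^{2}}{2}$)
$j = - \frac{1}{2920}$ ($j = \frac{1}{-3120 + \frac{\left(1 + 19\right)^{2}}{2}} = \frac{1}{-3120 + \frac{20^{2}}{2}} = \frac{1}{-3120 + \frac{1}{2} \cdot 400} = \frac{1}{-3120 + 200} = \frac{1}{-2920} = - \frac{1}{2920} \approx -0.00034247$)
$\frac{n{\left(63 \right)} - 1763}{j} = \frac{\sqrt{-18 + 63} - 1763}{- \frac{1}{2920}} = \left(\sqrt{45} - 1763\right) \left(-2920\right) = \left(3 \sqrt{5} - 1763\right) \left(-2920\right) = \left(-1763 + 3 \sqrt{5}\right) \left(-2920\right) = 5147960 - 8760 \sqrt{5}$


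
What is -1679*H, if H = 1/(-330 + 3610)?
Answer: -1679/3280 ≈ -0.51189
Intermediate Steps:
H = 1/3280 ≈ 0.00030488
-1679*H = -1679*1/3280 = -1679/3280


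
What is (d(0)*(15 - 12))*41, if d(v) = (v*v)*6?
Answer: 0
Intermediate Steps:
d(v) = 6*v² (d(v) = v²*6 = 6*v²)
(d(0)*(15 - 12))*41 = ((6*0²)*(15 - 12))*41 = ((6*0)*3)*41 = (0*3)*41 = 0*41 = 0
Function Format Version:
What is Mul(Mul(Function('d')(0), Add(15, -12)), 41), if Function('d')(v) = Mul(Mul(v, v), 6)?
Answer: 0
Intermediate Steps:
Function('d')(v) = Mul(6, Pow(v, 2)) (Function('d')(v) = Mul(Pow(v, 2), 6) = Mul(6, Pow(v, 2)))
Mul(Mul(Function('d')(0), Add(15, -12)), 41) = Mul(Mul(Mul(6, Pow(0, 2)), Add(15, -12)), 41) = Mul(Mul(Mul(6, 0), 3), 41) = Mul(Mul(0, 3), 41) = Mul(0, 41) = 0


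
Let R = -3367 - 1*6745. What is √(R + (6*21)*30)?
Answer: 2*I*√1583 ≈ 79.574*I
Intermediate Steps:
R = -10112 (R = -3367 - 6745 = -10112)
√(R + (6*21)*30) = √(-10112 + (6*21)*30) = √(-10112 + 126*30) = √(-10112 + 3780) = √(-6332) = 2*I*√1583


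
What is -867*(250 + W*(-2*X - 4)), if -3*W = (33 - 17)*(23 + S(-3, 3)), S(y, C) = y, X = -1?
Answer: -401710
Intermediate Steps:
W = -320/3 (W = -(33 - 17)*(23 - 3)/3 = -16*20/3 = -⅓*320 = -320/3 ≈ -106.67)
-867*(250 + W*(-2*X - 4)) = -867*(250 - 320*(-2*(-1) - 4)/3) = -867*(250 - 320*(2 - 4)/3) = -867*(250 - 320/3*(-2)) = -867*(250 + 640/3) = -867*1390/3 = -401710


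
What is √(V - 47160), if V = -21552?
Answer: 2*I*√17178 ≈ 262.13*I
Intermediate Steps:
√(V - 47160) = √(-21552 - 47160) = √(-68712) = 2*I*√17178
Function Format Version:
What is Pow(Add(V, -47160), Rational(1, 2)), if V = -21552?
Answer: Mul(2, I, Pow(17178, Rational(1, 2))) ≈ Mul(262.13, I)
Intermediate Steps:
Pow(Add(V, -47160), Rational(1, 2)) = Pow(Add(-21552, -47160), Rational(1, 2)) = Pow(-68712, Rational(1, 2)) = Mul(2, I, Pow(17178, Rational(1, 2)))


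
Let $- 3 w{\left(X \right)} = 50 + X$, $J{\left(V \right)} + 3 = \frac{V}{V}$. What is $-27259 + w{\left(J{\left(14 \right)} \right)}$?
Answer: $-27275$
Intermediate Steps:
$J{\left(V \right)} = -2$ ($J{\left(V \right)} = -3 + \frac{V}{V} = -3 + 1 = -2$)
$w{\left(X \right)} = - \frac{50}{3} - \frac{X}{3}$ ($w{\left(X \right)} = - \frac{50 + X}{3} = - \frac{50}{3} - \frac{X}{3}$)
$-27259 + w{\left(J{\left(14 \right)} \right)} = -27259 - 16 = -27275$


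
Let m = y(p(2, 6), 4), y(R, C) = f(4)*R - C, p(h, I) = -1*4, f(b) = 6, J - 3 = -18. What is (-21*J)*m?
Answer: -8820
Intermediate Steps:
J = -15 (J = 3 - 18 = -15)
p(h, I) = -4
y(R, C) = -C + 6*R (y(R, C) = 6*R - C = -C + 6*R)
m = -28 (m = -1*4 + 6*(-4) = -4 - 24 = -28)
(-21*J)*m = -21*(-15)*(-28) = 315*(-28) = -8820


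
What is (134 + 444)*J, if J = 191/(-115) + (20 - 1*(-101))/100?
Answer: -299693/1150 ≈ -260.60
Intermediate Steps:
J = -1037/2300 (J = 191*(-1/115) + (20 + 101)*(1/100) = -191/115 + 121*(1/100) = -191/115 + 121/100 = -1037/2300 ≈ -0.45087)
(134 + 444)*J = (134 + 444)*(-1037/2300) = 578*(-1037/2300) = -299693/1150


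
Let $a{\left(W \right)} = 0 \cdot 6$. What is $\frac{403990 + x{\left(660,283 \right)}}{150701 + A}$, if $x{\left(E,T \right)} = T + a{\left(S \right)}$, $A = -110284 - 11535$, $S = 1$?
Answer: $\frac{404273}{28882} \approx 13.997$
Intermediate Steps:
$a{\left(W \right)} = 0$
$A = -121819$
$x{\left(E,T \right)} = T$ ($x{\left(E,T \right)} = T + 0 = T$)
$\frac{403990 + x{\left(660,283 \right)}}{150701 + A} = \frac{403990 + 283}{150701 - 121819} = \frac{404273}{28882}$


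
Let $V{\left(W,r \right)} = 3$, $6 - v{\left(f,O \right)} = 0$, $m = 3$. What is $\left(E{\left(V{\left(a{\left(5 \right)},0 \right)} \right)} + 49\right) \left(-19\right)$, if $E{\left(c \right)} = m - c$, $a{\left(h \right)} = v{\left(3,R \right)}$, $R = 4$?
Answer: $-931$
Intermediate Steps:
$v{\left(f,O \right)} = 6$ ($v{\left(f,O \right)} = 6 - 0 = 6 + 0 = 6$)
$a{\left(h \right)} = 6$
$E{\left(c \right)} = 3 - c$
$\left(E{\left(V{\left(a{\left(5 \right)},0 \right)} \right)} + 49\right) \left(-19\right) = \left(\left(3 - 3\right) + 49\right) \left(-19\right) = \left(0 + 49\right) \left(-19\right) = 49 \left(-19\right) = -931$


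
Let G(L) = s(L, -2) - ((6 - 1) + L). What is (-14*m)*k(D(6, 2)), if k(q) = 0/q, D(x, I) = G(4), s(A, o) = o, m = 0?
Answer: 0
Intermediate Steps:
G(L) = -7 - L (G(L) = -2 - ((6 - 1) + L) = -2 - (5 + L) = -2 + (-5 - L) = -7 - L)
D(x, I) = -11 (D(x, I) = -7 - 1*4 = -7 - 4 = -11)
k(q) = 0
(-14*m)*k(D(6, 2)) = -14*0*0 = 0*0 = 0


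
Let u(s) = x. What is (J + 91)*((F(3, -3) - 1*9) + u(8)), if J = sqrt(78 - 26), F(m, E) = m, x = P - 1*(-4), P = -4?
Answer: -546 - 12*sqrt(13) ≈ -589.27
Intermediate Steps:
x = 0 (x = -4 - 1*(-4) = -4 + 4 = 0)
u(s) = 0
J = 2*sqrt(13) (J = sqrt(52) = 2*sqrt(13) ≈ 7.2111)
(J + 91)*((F(3, -3) - 1*9) + u(8)) = (2*sqrt(13) + 91)*((3 - 1*9) + 0) = (91 + 2*sqrt(13))*((3 - 9) + 0) = (91 + 2*sqrt(13))*(-6 + 0) = (91 + 2*sqrt(13))*(-6) = -546 - 12*sqrt(13)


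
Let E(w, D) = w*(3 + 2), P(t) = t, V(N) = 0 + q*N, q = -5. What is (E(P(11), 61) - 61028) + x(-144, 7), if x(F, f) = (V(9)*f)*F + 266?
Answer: -15347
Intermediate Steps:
V(N) = -5*N (V(N) = 0 - 5*N = -5*N)
E(w, D) = 5*w (E(w, D) = w*5 = 5*w)
x(F, f) = 266 - 45*F*f (x(F, f) = ((-5*9)*f)*F + 266 = (-45*f)*F + 266 = -45*F*f + 266 = 266 - 45*F*f)
(E(P(11), 61) - 61028) + x(-144, 7) = (5*11 - 61028) + (266 - 45*(-144)*7) = (55 - 61028) + (266 + 45360) = -60973 + 45626 = -15347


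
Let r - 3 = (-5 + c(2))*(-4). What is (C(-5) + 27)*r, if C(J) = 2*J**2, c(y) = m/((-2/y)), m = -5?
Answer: 231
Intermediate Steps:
c(y) = 5*y/2 (c(y) = -5*(-y/2) = -(-5)*y/2 = 5*y/2)
r = 3 (r = 3 + (-5 + (5/2)*2)*(-4) = 3 + (-5 + 5)*(-4) = 3 + 0*(-4) = 3 + 0 = 3)
(C(-5) + 27)*r = (2*(-5)**2 + 27)*3 = (2*25 + 27)*3 = (50 + 27)*3 = 77*3 = 231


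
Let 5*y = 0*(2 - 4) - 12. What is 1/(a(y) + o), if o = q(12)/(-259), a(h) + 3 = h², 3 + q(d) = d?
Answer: 6475/17646 ≈ 0.36694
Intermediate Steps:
q(d) = -3 + d
y = -12/5 (y = (0*(2 - 4) - 12)/5 = (0*(-2) - 12)/5 = (0 - 12)/5 = (⅕)*(-12) = -12/5 ≈ -2.4000)
a(h) = -3 + h²
o = -9/259 (o = (-3 + 12)/(-259) = 9*(-1/259) = -9/259 ≈ -0.034749)
1/(a(y) + o) = 1/((-3 + (-12/5)²) - 9/259) = 1/((-3 + 144/25) - 9/259) = 1/(69/25 - 9/259) = 1/(17646/6475) = 6475/17646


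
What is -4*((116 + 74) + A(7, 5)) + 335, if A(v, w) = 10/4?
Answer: -435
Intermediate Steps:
A(v, w) = 5/2 (A(v, w) = 10*(¼) = 5/2)
-4*((116 + 74) + A(7, 5)) + 335 = -4*((116 + 74) + 5/2) + 335 = -4*(190 + 5/2) + 335 = -4*385/2 + 335 = -770 + 335 = -435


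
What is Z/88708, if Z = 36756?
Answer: 9189/22177 ≈ 0.41435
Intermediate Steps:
Z/88708 = 36756/88708 = 36756*(1/88708) = 9189/22177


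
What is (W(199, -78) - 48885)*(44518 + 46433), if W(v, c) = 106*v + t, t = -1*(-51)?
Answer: -2522980740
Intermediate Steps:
t = 51
W(v, c) = 51 + 106*v (W(v, c) = 106*v + 51 = 51 + 106*v)
(W(199, -78) - 48885)*(44518 + 46433) = ((51 + 106*199) - 48885)*(44518 + 46433) = ((51 + 21094) - 48885)*90951 = (21145 - 48885)*90951 = -27740*90951 = -2522980740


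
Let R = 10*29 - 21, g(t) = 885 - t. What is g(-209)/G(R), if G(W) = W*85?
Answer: 1094/22865 ≈ 0.047846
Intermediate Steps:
R = 269 (R = 290 - 21 = 269)
G(W) = 85*W
g(-209)/G(R) = (885 - 1*(-209))/((85*269)) = (885 + 209)/22865 = 1094*(1/22865) = 1094/22865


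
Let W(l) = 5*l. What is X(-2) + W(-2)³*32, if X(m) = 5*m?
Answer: -32010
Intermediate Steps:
X(-2) + W(-2)³*32 = 5*(-2) + (5*(-2))³*32 = -10 + (-10)³*32 = -10 - 1000*32 = -10 - 32000 = -32010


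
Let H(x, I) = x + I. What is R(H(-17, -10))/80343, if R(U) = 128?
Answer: 128/80343 ≈ 0.0015932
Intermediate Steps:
H(x, I) = I + x
R(H(-17, -10))/80343 = 128/80343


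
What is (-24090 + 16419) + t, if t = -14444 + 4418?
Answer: -17697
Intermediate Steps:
t = -10026
(-24090 + 16419) + t = (-24090 + 16419) - 10026 = -7671 - 10026 = -17697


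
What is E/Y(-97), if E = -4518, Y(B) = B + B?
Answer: 2259/97 ≈ 23.289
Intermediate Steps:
Y(B) = 2*B
E/Y(-97) = -4518/(2*(-97)) = -4518/(-194) = -4518*(-1/194) = 2259/97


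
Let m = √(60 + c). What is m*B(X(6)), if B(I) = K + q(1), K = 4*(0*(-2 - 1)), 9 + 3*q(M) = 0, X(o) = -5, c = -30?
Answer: -3*√30 ≈ -16.432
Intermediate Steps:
m = √30 (m = √(60 - 30) = √30 ≈ 5.4772)
q(M) = -3 (q(M) = -3 + (⅓)*0 = -3 + 0 = -3)
K = 0 (K = 4*(0*(-3)) = 4*0 = 0)
B(I) = -3 (B(I) = 0 - 3 = -3)
m*B(X(6)) = √30*(-3) = -3*√30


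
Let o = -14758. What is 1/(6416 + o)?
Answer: -1/8342 ≈ -0.00011988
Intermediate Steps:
1/(6416 + o) = 1/(6416 - 14758) = 1/(-8342) = -1/8342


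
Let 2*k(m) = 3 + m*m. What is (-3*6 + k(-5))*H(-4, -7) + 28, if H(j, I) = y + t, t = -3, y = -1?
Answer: 44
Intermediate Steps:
k(m) = 3/2 + m²/2 (k(m) = (3 + m*m)/2 = (3 + m²)/2 = 3/2 + m²/2)
H(j, I) = -4 (H(j, I) = -1 - 3 = -4)
(-3*6 + k(-5))*H(-4, -7) + 28 = (-3*6 + (3/2 + (½)*(-5)²))*(-4) + 28 = (-18 + (3/2 + (½)*25))*(-4) + 28 = (-18 + (3/2 + 25/2))*(-4) + 28 = (-18 + 14)*(-4) + 28 = -4*(-4) + 28 = 16 + 28 = 44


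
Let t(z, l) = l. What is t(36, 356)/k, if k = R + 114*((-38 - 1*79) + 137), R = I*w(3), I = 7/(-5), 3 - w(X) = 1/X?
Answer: 1335/8536 ≈ 0.15640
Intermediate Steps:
w(X) = 3 - 1/X
I = -7/5 (I = 7*(-⅕) = -7/5 ≈ -1.4000)
R = -56/15 (R = -7*(3 - 1/3)/5 = -7*(3 - 1*⅓)/5 = -7*(3 - ⅓)/5 = -7/5*8/3 = -56/15 ≈ -3.7333)
k = 34144/15 (k = -56/15 + 114*((-38 - 1*79) + 137) = -56/15 + 114*((-38 - 79) + 137) = -56/15 + 114*(-117 + 137) = -56/15 + 114*20 = -56/15 + 2280 = 34144/15 ≈ 2276.3)
t(36, 356)/k = 356/(34144/15) = 356*(15/34144) = 1335/8536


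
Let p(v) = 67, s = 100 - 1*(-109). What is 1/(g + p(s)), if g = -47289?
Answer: -1/47222 ≈ -2.1177e-5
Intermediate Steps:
s = 209 (s = 100 + 109 = 209)
1/(g + p(s)) = 1/(-47289 + 67) = 1/(-47222) = -1/47222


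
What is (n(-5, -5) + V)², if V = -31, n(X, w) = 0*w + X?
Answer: 1296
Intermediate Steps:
n(X, w) = X (n(X, w) = 0 + X = X)
(n(-5, -5) + V)² = (-5 - 31)² = (-36)² = 1296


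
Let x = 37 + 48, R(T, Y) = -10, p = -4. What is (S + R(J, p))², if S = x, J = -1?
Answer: 5625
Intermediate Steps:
x = 85
S = 85
(S + R(J, p))² = (85 - 10)² = 75² = 5625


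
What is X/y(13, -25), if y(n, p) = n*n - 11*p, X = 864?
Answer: 72/37 ≈ 1.9459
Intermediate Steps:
y(n, p) = n² - 11*p
X/y(13, -25) = 864/(13² - 11*(-25)) = 864/(169 + 275) = 864/444 = 864*(1/444) = 72/37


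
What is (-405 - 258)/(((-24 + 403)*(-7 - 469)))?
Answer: 39/10612 ≈ 0.0036751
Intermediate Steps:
(-405 - 258)/(((-24 + 403)*(-7 - 469))) = -663/(379*(-476)) = -663/(-180404) = -663*(-1/180404) = 39/10612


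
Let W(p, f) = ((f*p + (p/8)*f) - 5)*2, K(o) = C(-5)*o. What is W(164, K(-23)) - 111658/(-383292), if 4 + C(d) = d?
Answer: 14636635787/191646 ≈ 76373.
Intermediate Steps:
C(d) = -4 + d
K(o) = -9*o (K(o) = (-4 - 5)*o = -9*o)
W(p, f) = -10 + 9*f*p/4 (W(p, f) = ((f*p + (p*(1/8))*f) - 5)*2 = ((f*p + (p/8)*f) - 5)*2 = ((f*p + f*p/8) - 5)*2 = (9*f*p/8 - 5)*2 = (-5 + 9*f*p/8)*2 = -10 + 9*f*p/4)
W(164, K(-23)) - 111658/(-383292) = (-10 + (9/4)*(-9*(-23))*164) - 111658/(-383292) = (-10 + (9/4)*207*164) - 111658*(-1)/383292 = (-10 + 76383) - 1*(-55829/191646) = 76373 + 55829/191646 = 14636635787/191646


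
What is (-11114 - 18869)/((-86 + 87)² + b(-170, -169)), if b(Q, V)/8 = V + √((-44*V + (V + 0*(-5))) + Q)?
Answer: 40507033/1370993 + 239864*√7097/1370993 ≈ 44.285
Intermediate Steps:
b(Q, V) = 8*V + 8*√(Q - 43*V) (b(Q, V) = 8*(V + √((-44*V + (V + 0*(-5))) + Q)) = 8*(V + √((-44*V + (V + 0)) + Q)) = 8*(V + √((-44*V + V) + Q)) = 8*(V + √(-43*V + Q)) = 8*(V + √(Q - 43*V)) = 8*V + 8*√(Q - 43*V))
(-11114 - 18869)/((-86 + 87)² + b(-170, -169)) = (-11114 - 18869)/((-86 + 87)² + (8*(-169) + 8*√(-170 - 43*(-169)))) = -29983/(1² + (-1352 + 8*√(-170 + 7267))) = -29983/(1 + (-1352 + 8*√7097)) = -29983/(-1351 + 8*√7097)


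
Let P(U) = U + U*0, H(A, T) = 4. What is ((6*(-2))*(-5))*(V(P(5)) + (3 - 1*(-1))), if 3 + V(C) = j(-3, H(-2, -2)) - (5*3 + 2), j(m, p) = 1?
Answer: -900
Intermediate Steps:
P(U) = U (P(U) = U + 0 = U)
V(C) = -19 (V(C) = -3 + (1 - (5*3 + 2)) = -3 + (1 - (15 + 2)) = -3 + (1 - 1*17) = -3 + (1 - 17) = -3 - 16 = -19)
((6*(-2))*(-5))*(V(P(5)) + (3 - 1*(-1))) = ((6*(-2))*(-5))*(-19 + (3 - 1*(-1))) = (-12*(-5))*(-19 + (3 + 1)) = 60*(-19 + 4) = 60*(-15) = -900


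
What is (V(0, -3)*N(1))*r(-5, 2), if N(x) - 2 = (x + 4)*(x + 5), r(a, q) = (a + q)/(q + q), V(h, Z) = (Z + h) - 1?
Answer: 96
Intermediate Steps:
V(h, Z) = -1 + Z + h
r(a, q) = (a + q)/(2*q) (r(a, q) = (a + q)/((2*q)) = (a + q)*(1/(2*q)) = (a + q)/(2*q))
N(x) = 2 + (4 + x)*(5 + x) (N(x) = 2 + (x + 4)*(x + 5) = 2 + (4 + x)*(5 + x))
(V(0, -3)*N(1))*r(-5, 2) = ((-1 - 3 + 0)*(22 + 1² + 9*1))*((½)*(-5 + 2)/2) = (-4*(22 + 1 + 9))*((½)*(½)*(-3)) = -4*32*(-¾) = -128*(-¾) = 96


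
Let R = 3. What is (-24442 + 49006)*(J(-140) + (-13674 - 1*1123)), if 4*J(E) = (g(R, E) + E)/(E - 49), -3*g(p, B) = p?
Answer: -7632847459/21 ≈ -3.6347e+8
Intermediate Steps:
g(p, B) = -p/3
J(E) = (-1 + E)/(4*(-49 + E)) (J(E) = ((-⅓*3 + E)/(E - 49))/4 = ((-1 + E)/(-49 + E))/4 = (-1 + E)/(4*(-49 + E)))
(-24442 + 49006)*(J(-140) + (-13674 - 1*1123)) = (-24442 + 49006)*((-1 - 140)/(4*(-49 - 140)) + (-13674 - 1*1123)) = 24564*((¼)*(-141)/(-189) + (-13674 - 1123)) = 24564*((¼)*(-1/189)*(-141) - 14797) = 24564*(47/252 - 14797) = 24564*(-3728797/252) = -7632847459/21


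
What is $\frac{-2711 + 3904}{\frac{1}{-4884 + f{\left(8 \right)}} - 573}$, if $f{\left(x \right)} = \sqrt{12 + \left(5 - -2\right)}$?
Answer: $- \frac{16305952972005}{7831780713838} + \frac{1193 \sqrt{19}}{7831780713838} \approx -2.082$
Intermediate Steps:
$f{\left(x \right)} = \sqrt{19}$ ($f{\left(x \right)} = \sqrt{12 + \left(5 + 2\right)} = \sqrt{12 + 7} = \sqrt{19}$)
$\frac{-2711 + 3904}{\frac{1}{-4884 + f{\left(8 \right)}} - 573} = \frac{-2711 + 3904}{\frac{1}{-4884 + \sqrt{19}} - 573} = \frac{1193}{-573 + \frac{1}{-4884 + \sqrt{19}}}$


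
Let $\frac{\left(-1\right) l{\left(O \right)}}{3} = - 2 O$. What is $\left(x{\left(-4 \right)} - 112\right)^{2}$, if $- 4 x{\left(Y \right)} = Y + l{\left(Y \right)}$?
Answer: $11025$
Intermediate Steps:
$l{\left(O \right)} = 6 O$ ($l{\left(O \right)} = - 3 \left(- 2 O\right) = 6 O$)
$x{\left(Y \right)} = - \frac{7 Y}{4}$ ($x{\left(Y \right)} = - \frac{Y + 6 Y}{4} = - \frac{7 Y}{4}$)
$\left(x{\left(-4 \right)} - 112\right)^{2} = \left(\left(- \frac{7}{4}\right) \left(-4\right) - 112\right)^{2} = \left(7 - 112\right)^{2} = \left(-105\right)^{2} = 11025$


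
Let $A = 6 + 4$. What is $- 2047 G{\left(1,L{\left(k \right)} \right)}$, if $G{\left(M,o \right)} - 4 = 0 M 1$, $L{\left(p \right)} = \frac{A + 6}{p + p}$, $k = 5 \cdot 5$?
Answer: $-8188$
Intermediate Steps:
$A = 10$
$k = 25$
$L{\left(p \right)} = \frac{8}{p}$ ($L{\left(p \right)} = \frac{10 + 6}{p + p} = \frac{16}{2 p} = 16 \frac{1}{2 p} = \frac{8}{p}$)
$G{\left(M,o \right)} = 4$ ($G{\left(M,o \right)} = 4 + 0 M 1 = 4 + 0 \cdot 1 = 4 + 0 = 4$)
$- 2047 G{\left(1,L{\left(k \right)} \right)} = \left(-2047\right) 4 = -8188$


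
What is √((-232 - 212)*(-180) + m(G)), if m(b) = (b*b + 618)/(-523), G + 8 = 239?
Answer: √21832206663/523 ≈ 282.52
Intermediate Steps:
G = 231 (G = -8 + 239 = 231)
m(b) = -618/523 - b²/523 (m(b) = (b² + 618)*(-1/523) = (618 + b²)*(-1/523) = -618/523 - b²/523)
√((-232 - 212)*(-180) + m(G)) = √((-232 - 212)*(-180) + (-618/523 - 1/523*231²)) = √(-444*(-180) + (-618/523 - 1/523*53361)) = √(79920 + (-618/523 - 53361/523)) = √(79920 - 53979/523) = √(41744181/523) = √21832206663/523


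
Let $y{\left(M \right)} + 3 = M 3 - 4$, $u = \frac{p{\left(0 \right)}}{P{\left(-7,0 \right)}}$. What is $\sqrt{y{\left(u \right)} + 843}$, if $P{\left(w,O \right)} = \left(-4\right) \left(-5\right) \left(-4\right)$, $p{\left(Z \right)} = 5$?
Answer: $\frac{\sqrt{13373}}{4} \approx 28.91$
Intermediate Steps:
$P{\left(w,O \right)} = -80$ ($P{\left(w,O \right)} = 20 \left(-4\right) = -80$)
$u = - \frac{1}{16}$ ($u = \frac{5}{-80} = 5 \left(- \frac{1}{80}\right) = - \frac{1}{16} \approx -0.0625$)
$y{\left(M \right)} = -7 + 3 M$ ($y{\left(M \right)} = -3 + \left(M 3 - 4\right) = -3 + \left(3 M - 4\right) = -3 + \left(-4 + 3 M\right) = -7 + 3 M$)
$\sqrt{y{\left(u \right)} + 843} = \sqrt{\left(-7 + 3 \left(- \frac{1}{16}\right)\right) + 843} = \sqrt{\left(-7 - \frac{3}{16}\right) + 843} = \sqrt{- \frac{115}{16} + 843} = \sqrt{\frac{13373}{16}} = \frac{\sqrt{13373}}{4}$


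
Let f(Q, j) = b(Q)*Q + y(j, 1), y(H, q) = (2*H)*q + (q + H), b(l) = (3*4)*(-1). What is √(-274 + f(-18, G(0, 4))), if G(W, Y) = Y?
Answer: 3*I*√5 ≈ 6.7082*I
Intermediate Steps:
b(l) = -12 (b(l) = 12*(-1) = -12)
y(H, q) = H + q + 2*H*q (y(H, q) = 2*H*q + (H + q) = H + q + 2*H*q)
f(Q, j) = 1 - 12*Q + 3*j (f(Q, j) = -12*Q + (j + 1 + 2*j*1) = -12*Q + (j + 1 + 2*j) = -12*Q + (1 + 3*j) = 1 - 12*Q + 3*j)
√(-274 + f(-18, G(0, 4))) = √(-274 + (1 - 12*(-18) + 3*4)) = √(-274 + (1 + 216 + 12)) = √(-274 + 229) = √(-45) = 3*I*√5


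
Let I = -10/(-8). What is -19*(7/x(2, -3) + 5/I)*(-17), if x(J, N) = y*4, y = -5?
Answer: 23579/20 ≈ 1178.9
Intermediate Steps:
I = 5/4 (I = -10*(-1/8) = 5/4 ≈ 1.2500)
x(J, N) = -20 (x(J, N) = -5*4 = -20)
-19*(7/x(2, -3) + 5/I)*(-17) = -19*(7/(-20) + 5/(5/4))*(-17) = -19*(7*(-1/20) + 5*(4/5))*(-17) = -19*(-7/20 + 4)*(-17) = -19*73/20*(-17) = -1387/20*(-17) = 23579/20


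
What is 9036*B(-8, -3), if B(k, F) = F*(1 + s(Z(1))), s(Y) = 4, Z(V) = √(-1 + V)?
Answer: -135540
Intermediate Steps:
B(k, F) = 5*F (B(k, F) = F*(1 + 4) = F*5 = 5*F)
9036*B(-8, -3) = 9036*(5*(-3)) = 9036*(-15) = -135540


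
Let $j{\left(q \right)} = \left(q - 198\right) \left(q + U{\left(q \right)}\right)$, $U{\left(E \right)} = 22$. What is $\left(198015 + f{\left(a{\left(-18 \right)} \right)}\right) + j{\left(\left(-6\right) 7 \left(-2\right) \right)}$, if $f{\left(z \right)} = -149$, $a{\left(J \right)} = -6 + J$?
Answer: $185782$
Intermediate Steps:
$j{\left(q \right)} = \left(-198 + q\right) \left(22 + q\right)$ ($j{\left(q \right)} = \left(q - 198\right) \left(q + 22\right) = \left(-198 + q\right) \left(22 + q\right)$)
$\left(198015 + f{\left(a{\left(-18 \right)} \right)}\right) + j{\left(\left(-6\right) 7 \left(-2\right) \right)} = \left(198015 - 149\right) - \left(4356 - 7056 + 176 \left(\left(-6\right) 7\right) \left(-2\right)\right) = 197866 - \left(4356 - 7056 + 176 \left(-42\right) \left(-2\right)\right) = 197866 - \left(19140 - 7056\right) = 197866 - 12084 = 185782$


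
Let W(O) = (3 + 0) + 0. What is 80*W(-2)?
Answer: 240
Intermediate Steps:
W(O) = 3 (W(O) = 3 + 0 = 3)
80*W(-2) = 80*3 = 240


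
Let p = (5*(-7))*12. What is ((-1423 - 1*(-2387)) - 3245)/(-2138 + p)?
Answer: 2281/2558 ≈ 0.89171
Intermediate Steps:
p = -420 (p = -35*12 = -420)
((-1423 - 1*(-2387)) - 3245)/(-2138 + p) = ((-1423 - 1*(-2387)) - 3245)/(-2138 - 420) = ((-1423 + 2387) - 3245)/(-2558) = (964 - 3245)*(-1/2558) = -2281*(-1/2558) = 2281/2558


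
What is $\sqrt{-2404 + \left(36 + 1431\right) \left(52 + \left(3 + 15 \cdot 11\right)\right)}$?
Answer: $4 \sqrt{20021} \approx 565.98$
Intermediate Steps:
$\sqrt{-2404 + \left(36 + 1431\right) \left(52 + \left(3 + 15 \cdot 11\right)\right)} = \sqrt{-2404 + 1467 \left(52 + \left(3 + 165\right)\right)} = \sqrt{-2404 + 1467 \left(52 + 168\right)} = \sqrt{-2404 + 1467 \cdot 220} = \sqrt{-2404 + 322740} = \sqrt{320336} = 4 \sqrt{20021}$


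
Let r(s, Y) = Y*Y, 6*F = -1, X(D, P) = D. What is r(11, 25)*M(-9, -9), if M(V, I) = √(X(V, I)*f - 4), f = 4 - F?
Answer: 625*I*√166/2 ≈ 4026.3*I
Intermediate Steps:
F = -⅙ (F = (⅙)*(-1) = -⅙ ≈ -0.16667)
r(s, Y) = Y²
f = 25/6 (f = 4 - 1*(-⅙) = 4 + ⅙ = 25/6 ≈ 4.1667)
M(V, I) = √(-4 + 25*V/6) (M(V, I) = √(V*(25/6) - 4) = √(25*V/6 - 4) = √(-4 + 25*V/6))
r(11, 25)*M(-9, -9) = 25²*(√(-144 + 150*(-9))/6) = 625*(√(-144 - 1350)/6) = 625*(√(-1494)/6) = 625*((3*I*√166)/6) = 625*(I*√166/2) = 625*I*√166/2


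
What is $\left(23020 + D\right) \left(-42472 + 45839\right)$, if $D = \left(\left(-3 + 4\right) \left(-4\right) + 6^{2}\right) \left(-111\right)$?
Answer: $65548756$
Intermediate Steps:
$D = -3552$ ($D = \left(1 \left(-4\right) + 36\right) \left(-111\right) = \left(-4 + 36\right) \left(-111\right) = 32 \left(-111\right) = -3552$)
$\left(23020 + D\right) \left(-42472 + 45839\right) = \left(23020 - 3552\right) \left(-42472 + 45839\right) = 19468 \cdot 3367 = 65548756$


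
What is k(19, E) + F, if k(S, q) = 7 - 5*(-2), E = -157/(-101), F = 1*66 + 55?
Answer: 138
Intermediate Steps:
F = 121 (F = 66 + 55 = 121)
E = 157/101 (E = -157*(-1/101) = 157/101 ≈ 1.5545)
k(S, q) = 17 (k(S, q) = 7 + 10 = 17)
k(19, E) + F = 17 + 121 = 138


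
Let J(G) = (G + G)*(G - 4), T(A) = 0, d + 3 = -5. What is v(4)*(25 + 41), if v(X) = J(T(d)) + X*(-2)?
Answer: -528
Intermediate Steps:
d = -8 (d = -3 - 5 = -8)
J(G) = 2*G*(-4 + G) (J(G) = (2*G)*(-4 + G) = 2*G*(-4 + G))
v(X) = -2*X (v(X) = 2*0*(-4 + 0) + X*(-2) = 2*0*(-4) - 2*X = 0 - 2*X = -2*X)
v(4)*(25 + 41) = (-2*4)*(25 + 41) = -8*66 = -528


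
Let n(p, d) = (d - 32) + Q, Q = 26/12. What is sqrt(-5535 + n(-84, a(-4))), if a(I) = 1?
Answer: I*sqrt(200298)/6 ≈ 74.591*I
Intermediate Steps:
Q = 13/6 (Q = 26*(1/12) = 13/6 ≈ 2.1667)
n(p, d) = -179/6 + d (n(p, d) = (d - 32) + 13/6 = (-32 + d) + 13/6 = -179/6 + d)
sqrt(-5535 + n(-84, a(-4))) = sqrt(-5535 + (-179/6 + 1)) = sqrt(-5535 - 173/6) = sqrt(-33383/6) = I*sqrt(200298)/6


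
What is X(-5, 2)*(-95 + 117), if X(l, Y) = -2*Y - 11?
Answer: -330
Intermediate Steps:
X(l, Y) = -11 - 2*Y
X(-5, 2)*(-95 + 117) = (-11 - 2*2)*(-95 + 117) = (-11 - 4)*22 = -15*22 = -330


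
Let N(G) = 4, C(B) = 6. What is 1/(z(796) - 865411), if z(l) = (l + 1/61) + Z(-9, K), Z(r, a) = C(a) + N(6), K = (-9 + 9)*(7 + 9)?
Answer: -61/52740904 ≈ -1.1566e-6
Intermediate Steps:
K = 0 (K = 0*16 = 0)
Z(r, a) = 10 (Z(r, a) = 6 + 4 = 10)
z(l) = 611/61 + l (z(l) = (l + 1/61) + 10 = (1/61 + l) + 10 = 611/61 + l)
1/(z(796) - 865411) = 1/((611/61 + 796) - 865411) = 1/(49167/61 - 865411) = 1/(-52740904/61) = -61/52740904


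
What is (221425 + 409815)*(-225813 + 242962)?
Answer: 10825134760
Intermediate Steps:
(221425 + 409815)*(-225813 + 242962) = 631240*17149 = 10825134760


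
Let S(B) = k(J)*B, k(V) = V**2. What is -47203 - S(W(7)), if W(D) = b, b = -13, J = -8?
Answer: -46371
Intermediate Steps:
W(D) = -13
S(B) = 64*B (S(B) = (-8)**2*B = 64*B)
-47203 - S(W(7)) = -47203 - 64*(-13) = -47203 - 1*(-832) = -47203 + 832 = -46371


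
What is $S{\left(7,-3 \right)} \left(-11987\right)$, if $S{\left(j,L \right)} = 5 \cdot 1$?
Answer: $-59935$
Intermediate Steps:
$S{\left(j,L \right)} = 5$
$S{\left(7,-3 \right)} \left(-11987\right) = 5 \left(-11987\right) = -59935$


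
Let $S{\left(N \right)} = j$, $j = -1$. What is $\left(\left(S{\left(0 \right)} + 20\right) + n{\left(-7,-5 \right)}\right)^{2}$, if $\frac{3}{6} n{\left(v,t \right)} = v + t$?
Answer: $25$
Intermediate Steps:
$S{\left(N \right)} = -1$
$n{\left(v,t \right)} = 2 t + 2 v$ ($n{\left(v,t \right)} = 2 \left(v + t\right) = 2 \left(t + v\right) = 2 t + 2 v$)
$\left(\left(S{\left(0 \right)} + 20\right) + n{\left(-7,-5 \right)}\right)^{2} = \left(\left(-1 + 20\right) + \left(2 \left(-5\right) + 2 \left(-7\right)\right)\right)^{2} = \left(19 - 24\right)^{2} = \left(-5\right)^{2} = 25$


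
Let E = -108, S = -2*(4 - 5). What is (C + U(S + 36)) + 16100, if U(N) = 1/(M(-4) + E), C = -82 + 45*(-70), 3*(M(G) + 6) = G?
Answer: 4452325/346 ≈ 12868.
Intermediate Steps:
S = 2 (S = -2*(-1) = 2)
M(G) = -6 + G/3
C = -3232 (C = -82 - 3150 = -3232)
U(N) = -3/346 (U(N) = 1/((-6 + (⅓)*(-4)) - 108) = 1/((-6 - 4/3) - 108) = 1/(-22/3 - 108) = 1/(-346/3) = -3/346)
(C + U(S + 36)) + 16100 = (-3232 - 3/346) + 16100 = -1118275/346 + 16100 = 4452325/346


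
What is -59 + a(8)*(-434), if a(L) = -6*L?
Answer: 20773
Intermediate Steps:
-59 + a(8)*(-434) = -59 - 6*8*(-434) = -59 - 48*(-434) = -59 + 20832 = 20773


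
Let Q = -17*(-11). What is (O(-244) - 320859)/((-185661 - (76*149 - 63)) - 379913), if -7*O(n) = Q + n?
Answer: 2245956/4037845 ≈ 0.55623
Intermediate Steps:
Q = 187
O(n) = -187/7 - n/7 (O(n) = -(187 + n)/7 = -187/7 - n/7)
(O(-244) - 320859)/((-185661 - (76*149 - 63)) - 379913) = ((-187/7 - ⅐*(-244)) - 320859)/((-185661 - (76*149 - 63)) - 379913) = ((-187/7 + 244/7) - 320859)/((-185661 - (11324 - 63)) - 379913) = (57/7 - 320859)/((-185661 - 1*11261) - 379913) = -2245956/(7*((-185661 - 11261) - 379913)) = -2245956/(7*(-196922 - 379913)) = -2245956/7/(-576835) = -2245956/7*(-1/576835) = 2245956/4037845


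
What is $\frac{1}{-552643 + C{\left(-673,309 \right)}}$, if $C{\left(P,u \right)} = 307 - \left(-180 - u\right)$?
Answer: $- \frac{1}{551847} \approx -1.8121 \cdot 10^{-6}$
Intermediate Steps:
$C{\left(P,u \right)} = 487 + u$ ($C{\left(P,u \right)} = 307 + \left(180 + u\right) = 487 + u$)
$\frac{1}{-552643 + C{\left(-673,309 \right)}} = \frac{1}{-552643 + \left(487 + 309\right)} = \frac{1}{-552643 + 796} = \frac{1}{-551847} = - \frac{1}{551847}$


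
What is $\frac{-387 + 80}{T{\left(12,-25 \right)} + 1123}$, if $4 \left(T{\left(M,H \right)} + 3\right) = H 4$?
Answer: $- \frac{307}{1095} \approx -0.28037$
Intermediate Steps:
$T{\left(M,H \right)} = -3 + H$ ($T{\left(M,H \right)} = -3 + \frac{H 4}{4} = -3 + \frac{4 H}{4} = -3 + H$)
$\frac{-387 + 80}{T{\left(12,-25 \right)} + 1123} = \frac{-387 + 80}{\left(-3 - 25\right) + 1123} = - \frac{307}{-28 + 1123} = - \frac{307}{1095}$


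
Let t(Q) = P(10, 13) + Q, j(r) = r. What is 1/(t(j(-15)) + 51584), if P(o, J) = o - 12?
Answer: 1/51567 ≈ 1.9392e-5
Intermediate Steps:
P(o, J) = -12 + o
t(Q) = -2 + Q (t(Q) = (-12 + 10) + Q = -2 + Q)
1/(t(j(-15)) + 51584) = 1/((-2 - 15) + 51584) = 1/(-17 + 51584) = 1/51567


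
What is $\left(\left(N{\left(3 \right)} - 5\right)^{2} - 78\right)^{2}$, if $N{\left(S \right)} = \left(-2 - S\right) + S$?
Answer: $841$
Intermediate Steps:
$N{\left(S \right)} = -2$
$\left(\left(N{\left(3 \right)} - 5\right)^{2} - 78\right)^{2} = \left(\left(-2 - 5\right)^{2} - 78\right)^{2} = \left(\left(-7\right)^{2} - 78\right)^{2} = \left(49 - 78\right)^{2} = \left(-29\right)^{2} = 841$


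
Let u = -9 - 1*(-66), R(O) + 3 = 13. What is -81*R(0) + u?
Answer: -753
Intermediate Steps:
R(O) = 10 (R(O) = -3 + 13 = 10)
u = 57 (u = -9 + 66 = 57)
-81*R(0) + u = -81*10 + 57 = -810 + 57 = -753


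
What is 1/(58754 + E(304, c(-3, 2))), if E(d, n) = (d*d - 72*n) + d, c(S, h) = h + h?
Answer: 1/151186 ≈ 6.6144e-6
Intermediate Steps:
c(S, h) = 2*h
E(d, n) = d + d² - 72*n (E(d, n) = (d² - 72*n) + d = d + d² - 72*n)
1/(58754 + E(304, c(-3, 2))) = 1/(58754 + (304 + 304² - 144*2)) = 1/(58754 + (304 + 92416 - 72*4)) = 1/(58754 + (304 + 92416 - 288)) = 1/(58754 + 92432) = 1/151186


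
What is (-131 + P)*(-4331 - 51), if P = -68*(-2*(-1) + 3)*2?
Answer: 3553802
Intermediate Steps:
P = -680 (P = -68*(2 + 3)*2 = -340*2 = -68*10 = -680)
(-131 + P)*(-4331 - 51) = (-131 - 680)*(-4331 - 51) = -811*(-4382) = 3553802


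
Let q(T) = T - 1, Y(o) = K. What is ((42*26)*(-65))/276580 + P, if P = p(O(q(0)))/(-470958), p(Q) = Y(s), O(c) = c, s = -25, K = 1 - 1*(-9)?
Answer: -835784116/3256439091 ≈ -0.25666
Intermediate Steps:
K = 10 (K = 1 + 9 = 10)
Y(o) = 10
q(T) = -1 + T
p(Q) = 10
P = -5/235479 (P = 10/(-470958) = 10*(-1/470958) = -5/235479 ≈ -2.1233e-5)
((42*26)*(-65))/276580 + P = ((42*26)*(-65))/276580 - 5/235479 = (1092*(-65))*(1/276580) - 5/235479 = -70980*1/276580 - 5/235479 = -3549/13829 - 5/235479 = -835784116/3256439091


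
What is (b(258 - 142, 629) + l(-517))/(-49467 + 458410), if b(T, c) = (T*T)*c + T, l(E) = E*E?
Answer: 8731229/408943 ≈ 21.351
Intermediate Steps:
l(E) = E²
b(T, c) = T + c*T² (b(T, c) = T²*c + T = c*T² + T = T + c*T²)
(b(258 - 142, 629) + l(-517))/(-49467 + 458410) = ((258 - 142)*(1 + (258 - 142)*629) + (-517)²)/(-49467 + 458410) = (116*(1 + 116*629) + 267289)/408943 = (116*(1 + 72964) + 267289)*(1/408943) = (116*72965 + 267289)*(1/408943) = (8463940 + 267289)*(1/408943) = 8731229*(1/408943) = 8731229/408943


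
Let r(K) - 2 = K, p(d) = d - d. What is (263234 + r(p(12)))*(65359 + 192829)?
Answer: 67964376368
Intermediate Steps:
p(d) = 0
r(K) = 2 + K
(263234 + r(p(12)))*(65359 + 192829) = (263234 + (2 + 0))*(65359 + 192829) = (263234 + 2)*258188 = 263236*258188 = 67964376368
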